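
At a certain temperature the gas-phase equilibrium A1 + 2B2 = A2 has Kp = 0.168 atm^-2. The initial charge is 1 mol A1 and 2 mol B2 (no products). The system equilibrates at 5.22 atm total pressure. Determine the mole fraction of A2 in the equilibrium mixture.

y_A2 = 0.267

Let X = conversion of A1 (basis 1 mol A1); extent of reaction ξ = X.
At extent ξ: n_A1 = 1 − X; n_B2 = 2 − 2X; n_A2 = X.
Summing: n_T = 3 − 2X.
Mole fractions y_i = n_i/n_T; Kp = p_A2 / (p_A1 p_B2^2) with p_i = y_i·P.
Substituting and setting equal to 0.168 atm^-2 gives a polynomial in X; the root in (0,1) is X = 0.522.
Then n_A2 = 0.522, n_T = 1.96, so y_A2 = 0.267.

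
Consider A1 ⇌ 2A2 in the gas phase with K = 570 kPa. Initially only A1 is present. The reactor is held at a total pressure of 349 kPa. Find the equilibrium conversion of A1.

X = 0.538

Basis: 1 mol A1 initially; let X = conversion of A1. Extent ξ = X.
Mole table: n_A1 = 1 − X; n_A2 = 2X.
Total moles n_T = 1 + X.
y_i = n_i/n_T, p_i = y_i·P. K = p_A2^2 / (p_A1).
Equating to 570 kPa and solving on 0 < X < 1: X = 0.538.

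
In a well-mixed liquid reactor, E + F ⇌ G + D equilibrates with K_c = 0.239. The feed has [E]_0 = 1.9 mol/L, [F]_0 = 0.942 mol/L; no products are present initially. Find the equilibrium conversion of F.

X = 0.452

Let X = conversion of F; extent ξ = 0.942·X mol/L.
Concentrations: [E] = 1.9 − 0.942X; [F] = 0.942 − 0.942X; [G] = 0.942X; [D] = 0.942X.
K_c = [G] [D] / ([E] [F]).
Setting equal to 0.239 and solving for X on (0,1) gives X = 0.452.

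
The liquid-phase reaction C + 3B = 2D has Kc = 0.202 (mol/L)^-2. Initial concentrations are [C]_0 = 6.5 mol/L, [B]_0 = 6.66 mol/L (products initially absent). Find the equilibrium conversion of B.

Let X = conversion of B; extent ξ = 6.66X/3 mol/L.
Concentrations: [C] = 6.5 − 2.22X; [B] = 6.66 − 6.66X; [D] = 4.44X.
Kc = [D]^2 / ([C] [B]^3).
Equating to 0.202 (mol/L)^-2: the physical root is X = 0.685.

X = 0.685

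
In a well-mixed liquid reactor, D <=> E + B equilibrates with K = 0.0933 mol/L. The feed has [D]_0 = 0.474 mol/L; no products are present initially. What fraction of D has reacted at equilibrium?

X = 0.356

Let X = conversion of D; extent ξ = 0.474·X mol/L.
Concentrations: [D] = 0.474 − 0.474X; [E] = 0.474X; [B] = 0.474X.
K = [E] [B] / ([D]).
Setting equal to 0.0933 and solving for X on (0,1) gives X = 0.356.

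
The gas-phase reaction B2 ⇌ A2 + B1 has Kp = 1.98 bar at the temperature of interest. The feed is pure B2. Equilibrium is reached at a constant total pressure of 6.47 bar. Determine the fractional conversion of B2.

X = 0.484

Let X = conversion of B2 (basis 1 mol B2); extent of reaction ξ = X.
Moles: n_B2 = 1 − X; n_A2 = X; n_B1 = X.
Summing: n_T = 1 + X.
y_i = n_i/n_T, p_i = y_i·P. Kp = p_A2 p_B1 / (p_B2).
Substituting and setting equal to 1.98 bar gives a polynomial in X; the root in (0,1) is X = 0.484.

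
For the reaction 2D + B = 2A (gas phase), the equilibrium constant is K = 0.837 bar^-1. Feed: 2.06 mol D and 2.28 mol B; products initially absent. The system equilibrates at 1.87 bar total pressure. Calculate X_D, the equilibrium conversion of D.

X = 0.461

Let X = conversion of D (basis 2.06 mol D); extent of reaction ξ = 1.03X.
Mole table: n_D = 2.06 − 2.06X; n_B = 2.28 − 1.03X; n_A = 2.06X.
Total moles n_T = 4.34 − 1.03X.
Mole fractions y_i = n_i/n_T; K = p_A^2 / (p_D^2 p_B) with p_i = y_i·P.
This yields a degree-3 equation in X; solving on (0,1), X = 0.461.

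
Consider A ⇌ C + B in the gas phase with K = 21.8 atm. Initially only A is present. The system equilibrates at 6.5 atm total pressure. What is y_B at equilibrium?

Basis: 1 mol A initially; let X = conversion of A. Extent ξ = X.
Species balance: n_A = 1 − X; n_C = X; n_B = X.
n_T = Σnᵢ = 1 + X.
y_i = n_i/n_T, p_i = y_i·P. K = p_C p_B / (p_A).
Substituting and setting equal to 21.8 atm gives a polynomial in X; the root in (0,1) is X = 0.878.
Then n_B = 0.878, n_T = 1.88, so y_B = 0.467.

y_B = 0.467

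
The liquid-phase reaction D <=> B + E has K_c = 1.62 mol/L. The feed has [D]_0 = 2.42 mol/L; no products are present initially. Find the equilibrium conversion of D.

Let X = conversion of D; extent ξ = 2.42·X mol/L.
Concentrations: [D] = 2.42 − 2.42X; [B] = 2.42X; [E] = 2.42X.
K_c = [B] [E] / ([D]).
Solving K_c = 1.62 for X ∈ (0,1): X = 0.549.

X = 0.549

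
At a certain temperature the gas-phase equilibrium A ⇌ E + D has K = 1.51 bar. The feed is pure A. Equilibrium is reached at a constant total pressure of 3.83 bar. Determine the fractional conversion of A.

X = 0.532

Take 1 mol A as basis and let X be its fractional conversion, so ξ = X.
Moles: n_A = 1 − X; n_E = X; n_D = X.
Summing: n_T = 1 + X.
y_i = n_i/n_T, p_i = y_i·P. K = p_E p_D / (p_A).
Substituting and setting equal to 1.51 bar gives a polynomial in X; the root in (0,1) is X = 0.532.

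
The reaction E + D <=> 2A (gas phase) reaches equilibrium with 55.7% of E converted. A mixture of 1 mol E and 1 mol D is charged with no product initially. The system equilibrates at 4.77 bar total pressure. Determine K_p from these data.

Take 1 mol E as basis and let X be its fractional conversion, so ξ = X.
Mole table: n_E = 1 − X; n_D = 1 − X; n_A = 2X.
Total moles n_T = 2 (Δν = 0, constant).
At X = 0.557: n_E = 0.443, n_D = 0.443, n_A = 1.11, n_T = 2.
p_i = (n_i/n_T)·P. K_p = p_A^2 / (p_E p_D) = 6.32.

K_p = 6.32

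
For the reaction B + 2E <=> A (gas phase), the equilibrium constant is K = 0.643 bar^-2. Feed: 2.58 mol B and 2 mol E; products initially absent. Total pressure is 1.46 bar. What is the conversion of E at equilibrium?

Basis: 2 mol E initially; let X = conversion of E. Extent ξ = X.
At extent ξ: n_B = 2.58 − X; n_E = 2 − 2X; n_A = X.
Total moles n_T = 4.58 − 2X.
y_i = n_i/n_T, p_i = y_i·P. K = p_A / (p_B p_E^2).
This yields a degree-3 equation in X; solving on (0,1), X = 0.346.

X = 0.346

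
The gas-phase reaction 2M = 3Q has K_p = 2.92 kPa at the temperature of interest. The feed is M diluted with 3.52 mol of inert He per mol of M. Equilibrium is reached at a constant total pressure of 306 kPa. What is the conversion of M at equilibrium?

Let X = conversion of M (basis 1 mol M); extent of reaction ξ = 0.5X.
Species balance: n_M = 1 − X; n_Q = 1.5X; n_I = 3.52 (inert).
Total moles n_T = 4.52 + 0.5X.
With p_i = (n_i/n_T)P, K_p = p_Q^3 / (p_M^2).
Equating to 2.92 kPa and solving on 0 < X < 1: X = 0.203.

X = 0.203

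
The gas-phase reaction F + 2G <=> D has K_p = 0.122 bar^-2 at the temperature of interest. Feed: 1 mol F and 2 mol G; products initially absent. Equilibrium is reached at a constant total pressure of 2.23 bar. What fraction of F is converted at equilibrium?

Take 1 mol F as basis and let X be its fractional conversion, so ξ = X.
Moles: n_F = 1 − X; n_G = 2 − 2X; n_D = X.
Summing: n_T = 3 − 2X.
y_i = n_i/n_T, p_i = y_i·P. K_p = p_D / (p_F p_G^2).
Substituting and setting equal to 0.122 bar^-2 gives a polynomial in X; the root in (0,1) is X = 0.188.

X = 0.188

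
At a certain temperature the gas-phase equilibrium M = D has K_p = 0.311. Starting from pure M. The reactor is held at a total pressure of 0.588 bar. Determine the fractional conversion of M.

X = 0.237

Let X = conversion of M (basis 1 mol M); extent of reaction ξ = X.
Mole table: n_M = 1 − X; n_D = X.
Total moles n_T = 1 (Δν = 0, constant).
With p_i = (n_i/n_T)P, K_p = p_D / (p_M).
Setting this equal to 0.311 and taking the physical root (0 < X < 1) gives X = 0.237.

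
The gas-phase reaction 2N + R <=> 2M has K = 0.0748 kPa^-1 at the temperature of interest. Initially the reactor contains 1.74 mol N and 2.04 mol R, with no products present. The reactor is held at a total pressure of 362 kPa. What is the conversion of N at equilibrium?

Let X = conversion of N (basis 1.74 mol N); extent of reaction ξ = 0.87X.
Species balance: n_N = 1.74 − 1.74X; n_R = 2.04 − 0.87X; n_M = 1.74X.
n_T = Σnᵢ = 3.78 − 0.87X.
Mole fractions y_i = n_i/n_T; K = p_M^2 / (p_N^2 p_R) with p_i = y_i·P.
This yields a degree-3 equation in X; solving on (0,1), X = 0.775.

X = 0.775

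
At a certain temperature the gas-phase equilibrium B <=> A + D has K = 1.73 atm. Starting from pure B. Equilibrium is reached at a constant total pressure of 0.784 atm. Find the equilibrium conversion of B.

X = 0.830

Let X = conversion of B (basis 1 mol B); extent of reaction ξ = X.
Mole table: n_B = 1 − X; n_A = X; n_D = X.
Summing: n_T = 1 + X.
Mole fractions y_i = n_i/n_T; K = p_A p_D / (p_B) with p_i = y_i·P.
Substituting and setting equal to 1.73 atm gives a polynomial in X; the root in (0,1) is X = 0.830.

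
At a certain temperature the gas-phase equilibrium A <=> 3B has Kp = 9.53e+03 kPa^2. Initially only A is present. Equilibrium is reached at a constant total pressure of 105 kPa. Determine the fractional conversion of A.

X = 0.396

Take 1 mol A as basis and let X be its fractional conversion, so ξ = X.
Species balance: n_A = 1 − X; n_B = 3X.
Total moles n_T = 1 + 2X.
With p_i = (n_i/n_T)P, Kp = p_B^3 / (p_A).
This yields a degree-3 equation in X; solving on (0,1), X = 0.396.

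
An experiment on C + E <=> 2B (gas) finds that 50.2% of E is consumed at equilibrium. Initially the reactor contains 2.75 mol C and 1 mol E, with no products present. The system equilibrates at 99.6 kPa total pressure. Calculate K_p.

K_p = 0.9

Let X = conversion of E (basis 1 mol E); extent of reaction ξ = X.
Species balance: n_C = 2.75 − X; n_E = 1 − X; n_B = 2X.
Since Δν = 0, n_T = 3.75 throughout.
At X = 0.502: n_C = 2.25, n_E = 0.498, n_B = 1, n_T = 3.75.
p_i = (n_i/n_T)·P. K_p = p_B^2 / (p_C p_E) = 0.9.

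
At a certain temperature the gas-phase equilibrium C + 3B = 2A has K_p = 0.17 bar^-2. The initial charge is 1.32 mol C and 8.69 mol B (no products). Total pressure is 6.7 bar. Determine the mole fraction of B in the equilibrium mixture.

Let X = conversion of C (basis 1.32 mol C); extent of reaction ξ = 1.32X.
Mole table: n_C = 1.32 − 1.32X; n_B = 8.69 − 3.96X; n_A = 2.64X.
Total moles n_T = 10 − 2.64X.
y_i = n_i/n_T, p_i = y_i·P. K_p = p_A^2 / (p_C p_B^3).
Setting this equal to 0.17 bar^-2 and taking the physical root (0 < X < 1) gives X = 0.821.
Then n_B = 5.44, n_T = 7.84, so y_B = 0.693.

y_B = 0.693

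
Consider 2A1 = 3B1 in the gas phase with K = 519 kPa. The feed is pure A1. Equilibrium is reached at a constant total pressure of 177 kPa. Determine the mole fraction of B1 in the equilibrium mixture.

Take 1 mol A1 as basis and let X be its fractional conversion, so ξ = 0.5X.
At extent ξ: n_A1 = 1 − X; n_B1 = 1.5X.
Summing: n_T = 1 + 0.5X.
With p_i = (n_i/n_T)P, K = p_B1^3 / (p_A1^2).
Setting this equal to 519 kPa and taking the physical root (0 < X < 1) gives X = 0.581.
Then n_B1 = 0.872, n_T = 1.29, so y_B1 = 0.676.

y_B1 = 0.676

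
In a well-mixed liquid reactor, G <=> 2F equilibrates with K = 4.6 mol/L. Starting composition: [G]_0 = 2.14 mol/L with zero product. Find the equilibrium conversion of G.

X = 0.512

Let X = conversion of G; extent ξ = 2.14·X mol/L.
Concentrations: [G] = 2.14 − 2.14X; [F] = 4.28X.
K = [F]^2 / ([G]).
This equals 4.6 at X = 0.512 (the root in 0 < X < 1).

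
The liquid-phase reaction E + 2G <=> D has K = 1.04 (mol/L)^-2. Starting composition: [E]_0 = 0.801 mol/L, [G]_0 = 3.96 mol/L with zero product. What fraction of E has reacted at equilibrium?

Let X = conversion of E; extent ξ = 0.801·X mol/L.
Concentrations: [E] = 0.801 − 0.801X; [G] = 3.96 − 1.6X; [D] = 0.801X.
K = [D] / ([E] [G]^2).
Equating to 1.04 (mol/L)^-2: the physical root is X = 0.872.

X = 0.872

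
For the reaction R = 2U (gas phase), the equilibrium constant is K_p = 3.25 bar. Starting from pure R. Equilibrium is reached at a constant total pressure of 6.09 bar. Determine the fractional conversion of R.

X = 0.343

Take 1 mol R as basis and let X be its fractional conversion, so ξ = X.
Species balance: n_R = 1 − X; n_U = 2X.
n_T = Σnᵢ = 1 + X.
Mole fractions y_i = n_i/n_T; K_p = p_U^2 / (p_R) with p_i = y_i·P.
Setting this equal to 3.25 bar and taking the physical root (0 < X < 1) gives X = 0.343.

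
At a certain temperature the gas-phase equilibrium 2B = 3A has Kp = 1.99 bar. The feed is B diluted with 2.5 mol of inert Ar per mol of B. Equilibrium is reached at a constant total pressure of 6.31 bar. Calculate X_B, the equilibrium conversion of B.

X = 0.464

Take 1 mol B as basis and let X be its fractional conversion, so ξ = 0.5X.
Species balance: n_B = 1 − X; n_A = 1.5X; n_I = 2.5 (inert).
n_T = Σnᵢ = 3.5 + 0.5X.
y_i = n_i/n_T, p_i = y_i·P. Kp = p_A^3 / (p_B^2).
Equating to 1.99 bar and solving on 0 < X < 1: X = 0.464.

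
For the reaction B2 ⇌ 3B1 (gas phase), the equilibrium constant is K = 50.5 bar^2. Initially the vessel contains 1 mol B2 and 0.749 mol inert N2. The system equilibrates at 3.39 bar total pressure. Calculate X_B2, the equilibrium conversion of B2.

Let X = conversion of B2 (basis 1 mol B2); extent of reaction ξ = X.
At extent ξ: n_B2 = 1 − X; n_B1 = 3X; n_I = 0.749 (inert).
Total moles n_T = 1.75 + 2X.
With p_i = (n_i/n_T)P, K = p_B1^3 / (p_B2).
Equating to 50.5 bar^2 and solving on 0 < X < 1: X = 0.753.

X = 0.753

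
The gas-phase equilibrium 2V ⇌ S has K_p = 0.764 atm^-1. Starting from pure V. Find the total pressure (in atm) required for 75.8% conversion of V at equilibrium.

P = 5.26 atm

Basis: 1 mol V initially; let X = conversion of V. Extent ξ = 0.5X.
Mole table: n_V = 1 − X; n_S = 0.5X.
Total moles n_T = 1 − 0.5X.
K_p = p_S / (p_V^2) with p_i = (n_i/n_T)·P.
At X = 0.758: the mole-fraction product g(X) = Π y_i^ν_i = 4.019. Since K_p = g(X)·P^{-1}, P = (g/K_p)^(1/1) = (4.019/0.764)^(1/1) = 5.26 atm.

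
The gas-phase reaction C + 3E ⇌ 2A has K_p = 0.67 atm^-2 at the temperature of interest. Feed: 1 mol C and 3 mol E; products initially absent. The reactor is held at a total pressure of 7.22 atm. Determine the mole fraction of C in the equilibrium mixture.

y_C = 0.127

Let X = conversion of C (basis 1 mol C); extent of reaction ξ = X.
Mole table: n_C = 1 − X; n_E = 3 − 3X; n_A = 2X.
Total moles n_T = 4 − 2X.
With p_i = (n_i/n_T)P, K_p = p_A^2 / (p_C p_E^3).
This yields a degree-4 equation in X; solving on (0,1), X = 0.661.
Then n_C = 0.339, n_T = 2.68, so y_C = 0.127.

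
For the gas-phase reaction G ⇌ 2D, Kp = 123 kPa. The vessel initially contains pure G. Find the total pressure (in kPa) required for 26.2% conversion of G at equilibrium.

P = 417 kPa

Take 1 mol G as basis and let X be its fractional conversion, so ξ = X.
Species balance: n_G = 1 − X; n_D = 2X.
n_T = Σnᵢ = 1 + X.
Kp = p_D^2 / (p_G) with p_i = (n_i/n_T)·P.
At X = 0.262: the mole-fraction product g(X) = Π y_i^ν_i = 0.2948. Since Kp = g(X)·P^{1}, P = (Kp/g)^(1/1) = (123/0.2948)^(1/1) = 417 kPa.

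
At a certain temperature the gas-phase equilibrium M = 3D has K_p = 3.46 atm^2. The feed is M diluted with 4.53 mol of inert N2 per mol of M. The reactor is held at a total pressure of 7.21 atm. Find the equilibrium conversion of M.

Let X = conversion of M (basis 1 mol M); extent of reaction ξ = X.
Moles: n_M = 1 − X; n_D = 3X; n_I = 4.53 (inert).
n_T = Σnᵢ = 5.53 + 2X.
With p_i = (n_i/n_T)P, K_p = p_D^3 / (p_M).
Equating to 3.46 atm^2 and solving on 0 < X < 1: X = 0.391.

X = 0.391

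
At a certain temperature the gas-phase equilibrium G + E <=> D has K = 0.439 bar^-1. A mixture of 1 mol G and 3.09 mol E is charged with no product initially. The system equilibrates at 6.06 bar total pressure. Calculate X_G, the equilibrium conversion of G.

Basis: 1 mol G initially; let X = conversion of G. Extent ξ = X.
At extent ξ: n_G = 1 − X; n_E = 3.09 − X; n_D = X.
Summing: n_T = 4.09 − X.
y_i = n_i/n_T, p_i = y_i·P. K = p_D / (p_G p_E).
Equating to 0.439 bar^-1 and solving on 0 < X < 1: X = 0.654.

X = 0.654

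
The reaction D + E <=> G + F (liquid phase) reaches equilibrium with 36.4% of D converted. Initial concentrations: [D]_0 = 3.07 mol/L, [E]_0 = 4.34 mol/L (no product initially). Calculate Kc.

Let X = conversion of D.
Concentrations: [D] = 3.07 − 3.07X; [E] = 4.34 − 3.07X; [G] = 3.07X; [F] = 3.07X.
At X = 0.364: [D] = 1.95, [E] = 3.22, [G] = 1.12, [F] = 1.12.
Kc = [G] [F] / ([D] [E]) = 0.198.

Kc = 0.198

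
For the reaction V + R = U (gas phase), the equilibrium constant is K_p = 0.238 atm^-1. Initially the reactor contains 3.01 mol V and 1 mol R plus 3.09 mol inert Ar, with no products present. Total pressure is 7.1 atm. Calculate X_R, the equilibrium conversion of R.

Take 1 mol R as basis and let X be its fractional conversion, so ξ = X.
Species balance: n_V = 3.01 − X; n_R = 1 − X; n_U = X; n_I = 3.09 (inert).
n_T = Σnᵢ = 7.1 − X.
Mole fractions y_i = n_i/n_T; K_p = p_U / (p_V p_R) with p_i = y_i·P.
Equating to 0.238 atm^-1 and solving on 0 < X < 1: X = 0.397.

X = 0.397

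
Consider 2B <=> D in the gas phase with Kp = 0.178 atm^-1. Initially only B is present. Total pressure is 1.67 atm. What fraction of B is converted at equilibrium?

Basis: 1 mol B initially; let X = conversion of B. Extent ξ = 0.5X.
At extent ξ: n_B = 1 − X; n_D = 0.5X.
n_T = Σnᵢ = 1 − 0.5X.
Mole fractions y_i = n_i/n_T; Kp = p_D / (p_B^2) with p_i = y_i·P.
Setting this equal to 0.178 atm^-1 and taking the physical root (0 < X < 1) gives X = 0.324.

X = 0.324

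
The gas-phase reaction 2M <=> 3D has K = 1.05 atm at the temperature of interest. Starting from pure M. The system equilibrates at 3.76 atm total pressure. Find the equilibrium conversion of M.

Take 1 mol M as basis and let X be its fractional conversion, so ξ = 0.5X.
Moles: n_M = 1 − X; n_D = 1.5X.
n_T = Σnᵢ = 1 + 0.5X.
y_i = n_i/n_T, p_i = y_i·P. K = p_D^3 / (p_M^2).
Substituting and setting equal to 1.05 atm gives a polynomial in X; the root in (0,1) is X = 0.346.

X = 0.346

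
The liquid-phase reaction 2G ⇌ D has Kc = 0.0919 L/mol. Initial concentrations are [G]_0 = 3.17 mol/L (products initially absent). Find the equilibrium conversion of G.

X = 0.292

Let X = conversion of G; extent ξ = 3.17X/2 mol/L.
Concentrations: [G] = 3.17 − 3.17X; [D] = 1.58X.
Kc = [D] / ([G]^2).
This equals 0.0919 at X = 0.292 (the root in 0 < X < 1).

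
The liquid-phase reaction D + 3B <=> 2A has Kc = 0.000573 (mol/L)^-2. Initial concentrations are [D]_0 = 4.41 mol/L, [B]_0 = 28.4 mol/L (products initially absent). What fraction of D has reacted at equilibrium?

Let X = conversion of D; extent ξ = 4.41·X mol/L.
Concentrations: [D] = 4.41 − 4.41X; [B] = 28.4 − 13.2X; [A] = 8.82X.
Kc = [A]^2 / ([D] [B]^3).
Solving Kc = 0.000573 for X ∈ (0,1): X = 0.450.

X = 0.450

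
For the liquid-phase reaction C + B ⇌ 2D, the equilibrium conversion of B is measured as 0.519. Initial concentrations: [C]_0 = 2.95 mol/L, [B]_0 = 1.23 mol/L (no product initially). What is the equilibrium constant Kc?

Let X = conversion of B.
Concentrations: [C] = 2.95 − 1.23X; [B] = 1.23 − 1.23X; [D] = 2.46X.
At X = 0.519: [C] = 2.31, [B] = 0.592, [D] = 1.28.
Kc = [D]^2 / ([C] [B]) = 1.19.

Kc = 1.19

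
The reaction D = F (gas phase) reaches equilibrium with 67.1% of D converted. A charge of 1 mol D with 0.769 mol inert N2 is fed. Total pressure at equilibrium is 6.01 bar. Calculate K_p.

Let X = conversion of D (basis 1 mol D); extent of reaction ξ = X.
Moles: n_D = 1 − X; n_F = X; n_I = 0.769 (inert).
n_T stays at 1.77 (no change in mole number).
At X = 0.671: n_D = 0.329, n_F = 0.671, n_T = 1.77.
p_i = (n_i/n_T)·P. K_p = p_F / (p_D) = 2.04.

K_p = 2.04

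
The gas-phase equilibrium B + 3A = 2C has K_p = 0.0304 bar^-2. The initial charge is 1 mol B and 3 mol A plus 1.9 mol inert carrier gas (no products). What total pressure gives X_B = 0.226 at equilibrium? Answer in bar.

Let X = conversion of B (basis 1 mol B); extent of reaction ξ = X.
Species balance: n_B = 1 − X; n_A = 3 − 3X; n_C = 2X; n_I = 1.9 (inert).
n_T = Σnᵢ = 5.9 − 2X.
K_p = p_C^2 / (p_B p_A^3) with p_i = (n_i/n_T)·P.
At X = 0.226: the mole-fraction product g(X) = Π y_i^ν_i = 0.6258. Since K_p = g(X)·P^{-2}, P = (g/K_p)^(1/2) = (0.6258/0.0304)^(1/2) = 4.54 bar.

P = 4.54 bar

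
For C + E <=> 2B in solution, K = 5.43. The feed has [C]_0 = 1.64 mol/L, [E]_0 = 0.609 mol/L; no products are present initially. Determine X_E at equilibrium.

Let X = conversion of E; extent ξ = 0.609·X mol/L.
Concentrations: [C] = 1.64 − 0.609X; [E] = 0.609 − 0.609X; [B] = 1.22X.
K = [B]^2 / ([C] [E]).
Solving K = 5.43 for X ∈ (0,1): X = 0.772.

X = 0.772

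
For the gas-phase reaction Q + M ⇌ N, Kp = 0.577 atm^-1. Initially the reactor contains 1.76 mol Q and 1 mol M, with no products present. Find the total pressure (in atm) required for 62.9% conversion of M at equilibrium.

Basis: 1 mol M initially; let X = conversion of M. Extent ξ = X.
Moles: n_Q = 1.76 − X; n_M = 1 − X; n_N = X.
Summing: n_T = 2.76 − X.
Kp = p_N / (p_Q p_M) with p_i = (n_i/n_T)·P.
At X = 0.629: the mole-fraction product g(X) = Π y_i^ν_i = 3.194. Since Kp = g(X)·P^{-1}, P = (g/Kp)^(1/1) = (3.194/0.577)^(1/1) = 5.54 atm.

P = 5.54 atm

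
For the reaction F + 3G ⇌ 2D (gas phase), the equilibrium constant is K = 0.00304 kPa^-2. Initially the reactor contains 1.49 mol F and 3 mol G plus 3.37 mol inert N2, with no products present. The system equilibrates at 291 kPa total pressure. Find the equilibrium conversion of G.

Let X = conversion of G (basis 3 mol G); extent of reaction ξ = X.
Mole table: n_F = 1.49 − X; n_G = 3 − 3X; n_D = 2X; n_I = 3.37 (inert).
n_T = Σnᵢ = 7.86 − 2X.
Mole fractions y_i = n_i/n_T; K = p_D^2 / (p_F p_G^3) with p_i = y_i·P.
This yields a degree-4 equation in X; solving on (0,1), X = 0.742.

X = 0.742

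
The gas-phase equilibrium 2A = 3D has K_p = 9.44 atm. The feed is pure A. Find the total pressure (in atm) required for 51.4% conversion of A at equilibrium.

Take 1 mol A as basis and let X be its fractional conversion, so ξ = 0.5X.
At extent ξ: n_A = 1 − X; n_D = 1.5X.
Total moles n_T = 1 + 0.5X.
K_p = p_D^3 / (p_A^2) with p_i = (n_i/n_T)·P.
At X = 0.514: the mole-fraction product g(X) = Π y_i^ν_i = 1.544. Since K_p = g(X)·P^{1}, P = (K_p/g)^(1/1) = (9.44/1.544)^(1/1) = 6.12 atm.

P = 6.12 atm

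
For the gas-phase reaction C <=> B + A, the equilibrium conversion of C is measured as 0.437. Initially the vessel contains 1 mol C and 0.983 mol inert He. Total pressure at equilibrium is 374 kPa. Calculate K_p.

K_p = 52.4 kPa

Take 1 mol C as basis and let X be its fractional conversion, so ξ = X.
Mole table: n_C = 1 − X; n_B = X; n_A = X; n_I = 0.983 (inert).
Summing: n_T = 1.98 + X.
At X = 0.437: n_C = 0.563, n_B = 0.437, n_A = 0.437, n_T = 2.42.
p_i = (n_i/n_T)·P. K_p = p_B p_A / (p_C) = 52.4 kPa.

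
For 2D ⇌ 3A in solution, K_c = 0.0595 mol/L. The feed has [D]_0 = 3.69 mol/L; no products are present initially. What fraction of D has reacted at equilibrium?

Let X = conversion of D; extent ξ = 3.69X/2 mol/L.
Concentrations: [D] = 3.69 − 3.69X; [A] = 5.54X.
K_c = [A]^3 / ([D]^2).
This equals 0.0595 at X = 0.151 (the root in 0 < X < 1).

X = 0.151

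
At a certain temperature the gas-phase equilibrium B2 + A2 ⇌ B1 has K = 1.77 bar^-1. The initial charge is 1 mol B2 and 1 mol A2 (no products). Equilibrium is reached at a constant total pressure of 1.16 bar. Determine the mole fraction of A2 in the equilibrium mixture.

y_A2 = 0.364

Basis: 1 mol B2 initially; let X = conversion of B2. Extent ξ = X.
Mole table: n_B2 = 1 − X; n_A2 = 1 − X; n_B1 = X.
n_T = Σnᵢ = 2 − X.
Mole fractions y_i = n_i/n_T; K = p_B1 / (p_B2 p_A2) with p_i = y_i·P.
Substituting and setting equal to 1.77 bar^-1 gives a polynomial in X; the root in (0,1) is X = 0.428.
Then n_A2 = 0.572, n_T = 1.57, so y_A2 = 0.364.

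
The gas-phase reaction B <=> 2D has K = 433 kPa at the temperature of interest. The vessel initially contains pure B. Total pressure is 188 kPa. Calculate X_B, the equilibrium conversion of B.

Basis: 1 mol B initially; let X = conversion of B. Extent ξ = X.
At extent ξ: n_B = 1 − X; n_D = 2X.
Total moles n_T = 1 + X.
y_i = n_i/n_T, p_i = y_i·P. K = p_D^2 / (p_B).
Setting this equal to 433 kPa and taking the physical root (0 < X < 1) gives X = 0.604.

X = 0.604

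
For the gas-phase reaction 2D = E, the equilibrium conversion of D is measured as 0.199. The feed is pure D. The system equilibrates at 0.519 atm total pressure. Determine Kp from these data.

Basis: 1 mol D initially; let X = conversion of D. Extent ξ = 0.5X.
Moles: n_D = 1 − X; n_E = 0.5X.
Total moles n_T = 1 − 0.5X.
At X = 0.199: n_D = 0.801, n_E = 0.0995, n_T = 0.9.
p_i = (n_i/n_T)·P. Kp = p_E / (p_D^2) = 0.269 atm^-1.

Kp = 0.269 atm^-1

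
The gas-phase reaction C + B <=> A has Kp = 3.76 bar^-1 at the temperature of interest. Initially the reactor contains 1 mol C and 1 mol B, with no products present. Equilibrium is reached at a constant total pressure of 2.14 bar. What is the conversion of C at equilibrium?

X = 0.668

Let X = conversion of C (basis 1 mol C); extent of reaction ξ = X.
Moles: n_C = 1 − X; n_B = 1 − X; n_A = X.
Total moles n_T = 2 − X.
y_i = n_i/n_T, p_i = y_i·P. Kp = p_A / (p_C p_B).
This yields a degree-2 equation in X; solving on (0,1), X = 0.668.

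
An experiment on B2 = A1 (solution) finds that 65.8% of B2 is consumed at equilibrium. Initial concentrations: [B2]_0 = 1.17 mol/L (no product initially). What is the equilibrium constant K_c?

K_c = 1.92

Let X = conversion of B2.
Concentrations: [B2] = 1.17 − 1.17X; [A1] = 1.17X.
At X = 0.658: [B2] = 0.4, [A1] = 0.77.
K_c = [A1] / ([B2]) = 1.92.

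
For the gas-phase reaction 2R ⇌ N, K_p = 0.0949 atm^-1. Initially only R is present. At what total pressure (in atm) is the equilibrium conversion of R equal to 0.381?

Basis: 1 mol R initially; let X = conversion of R. Extent ξ = 0.5X.
Species balance: n_R = 1 − X; n_N = 0.5X.
Summing: n_T = 1 − 0.5X.
K_p = p_N / (p_R^2) with p_i = (n_i/n_T)·P.
At X = 0.381: the mole-fraction product g(X) = Π y_i^ν_i = 0.4025. Since K_p = g(X)·P^{-1}, P = (g/K_p)^(1/1) = (0.4025/0.0949)^(1/1) = 4.24 atm.

P = 4.24 atm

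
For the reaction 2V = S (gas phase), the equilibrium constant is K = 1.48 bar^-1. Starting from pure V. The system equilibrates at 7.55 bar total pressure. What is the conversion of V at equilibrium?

Let X = conversion of V (basis 1 mol V); extent of reaction ξ = 0.5X.
Moles: n_V = 1 − X; n_S = 0.5X.
Summing: n_T = 1 − 0.5X.
Mole fractions y_i = n_i/n_T; K = p_S / (p_V^2) with p_i = y_i·P.
Substituting and setting equal to 1.48 bar^-1 gives a polynomial in X; the root in (0,1) is X = 0.852.

X = 0.852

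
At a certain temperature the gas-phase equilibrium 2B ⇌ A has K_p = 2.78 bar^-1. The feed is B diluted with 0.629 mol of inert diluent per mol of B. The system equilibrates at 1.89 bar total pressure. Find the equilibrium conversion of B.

X = 0.707

Take 1 mol B as basis and let X be its fractional conversion, so ξ = 0.5X.
Mole table: n_B = 1 − X; n_A = 0.5X; n_I = 0.629 (inert).
Summing: n_T = 1.63 − 0.5X.
Mole fractions y_i = n_i/n_T; K_p = p_A / (p_B^2) with p_i = y_i·P.
This yields a degree-2 equation in X; solving on (0,1), X = 0.707.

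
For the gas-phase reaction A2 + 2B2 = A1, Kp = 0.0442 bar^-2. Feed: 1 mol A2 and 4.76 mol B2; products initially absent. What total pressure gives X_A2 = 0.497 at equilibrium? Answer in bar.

P = 5.98 bar

Let X = conversion of A2 (basis 1 mol A2); extent of reaction ξ = X.
Species balance: n_A2 = 1 − X; n_B2 = 4.76 − 2X; n_A1 = X.
Total moles n_T = 5.76 − 2X.
Kp = p_A1 / (p_A2 p_B2^2) with p_i = (n_i/n_T)·P.
At X = 0.497: the mole-fraction product g(X) = Π y_i^ν_i = 1.582. Since Kp = g(X)·P^{-2}, P = (g/Kp)^(1/2) = (1.582/0.0442)^(1/2) = 5.98 bar.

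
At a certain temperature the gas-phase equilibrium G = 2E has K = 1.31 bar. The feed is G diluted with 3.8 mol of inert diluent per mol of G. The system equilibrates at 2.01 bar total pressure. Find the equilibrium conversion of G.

X = 0.596

Take 1 mol G as basis and let X be its fractional conversion, so ξ = X.
At extent ξ: n_G = 1 − X; n_E = 2X; n_I = 3.8 (inert).
n_T = Σnᵢ = 4.8 + X.
Mole fractions y_i = n_i/n_T; K = p_E^2 / (p_G) with p_i = y_i·P.
Setting this equal to 1.31 bar and taking the physical root (0 < X < 1) gives X = 0.596.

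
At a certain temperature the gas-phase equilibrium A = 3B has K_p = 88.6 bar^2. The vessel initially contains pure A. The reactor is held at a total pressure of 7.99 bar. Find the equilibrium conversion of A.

X = 0.468

Basis: 1 mol A initially; let X = conversion of A. Extent ξ = X.
At extent ξ: n_A = 1 − X; n_B = 3X.
Summing: n_T = 1 + 2X.
With p_i = (n_i/n_T)P, K_p = p_B^3 / (p_A).
Setting this equal to 88.6 bar^2 and taking the physical root (0 < X < 1) gives X = 0.468.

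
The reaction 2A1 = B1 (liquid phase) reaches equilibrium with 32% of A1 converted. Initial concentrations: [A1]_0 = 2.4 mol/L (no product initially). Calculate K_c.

Let X = conversion of A1.
Concentrations: [A1] = 2.4 − 2.4X; [B1] = 1.2X.
At X = 0.32: [A1] = 1.63, [B1] = 0.384.
K_c = [B1] / ([A1]^2) = 0.144 L/mol.

K_c = 0.144 L/mol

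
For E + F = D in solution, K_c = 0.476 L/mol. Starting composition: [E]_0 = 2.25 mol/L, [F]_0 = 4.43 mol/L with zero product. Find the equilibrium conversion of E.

X = 0.595

Let X = conversion of E; extent ξ = 2.25·X mol/L.
Concentrations: [E] = 2.25 − 2.25X; [F] = 4.43 − 2.25X; [D] = 2.25X.
K_c = [D] / ([E] [F]).
Solving K_c = 0.476 for X ∈ (0,1): X = 0.595.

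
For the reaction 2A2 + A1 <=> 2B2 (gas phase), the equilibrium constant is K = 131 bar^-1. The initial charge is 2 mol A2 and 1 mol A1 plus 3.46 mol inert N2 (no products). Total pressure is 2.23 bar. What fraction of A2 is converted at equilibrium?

Take 2 mol A2 as basis and let X be its fractional conversion, so ξ = X.
Species balance: n_A2 = 2 − 2X; n_A1 = 1 − X; n_B2 = 2X; n_I = 3.46 (inert).
Summing: n_T = 6.46 − X.
y_i = n_i/n_T, p_i = y_i·P. K = p_B2^2 / (p_A2^2 p_A1).
Substituting and setting equal to 131 bar^-1 gives a polynomial in X; the root in (0,1) is X = 0.773.

X = 0.773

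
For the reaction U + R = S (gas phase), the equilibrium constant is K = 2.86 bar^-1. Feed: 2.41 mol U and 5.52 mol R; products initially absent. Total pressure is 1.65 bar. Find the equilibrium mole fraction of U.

Let X = conversion of U (basis 2.41 mol U); extent of reaction ξ = 2.41X.
Moles: n_U = 2.41 − 2.41X; n_R = 5.52 − 2.41X; n_S = 2.41X.
Total moles n_T = 7.93 − 2.41X.
Mole fractions y_i = n_i/n_T; K = p_S / (p_U p_R) with p_i = y_i·P.
This yields a degree-2 equation in X; solving on (0,1), X = 0.741.
Then n_U = 0.623, n_T = 6.14, so y_U = 0.101.

y_U = 0.101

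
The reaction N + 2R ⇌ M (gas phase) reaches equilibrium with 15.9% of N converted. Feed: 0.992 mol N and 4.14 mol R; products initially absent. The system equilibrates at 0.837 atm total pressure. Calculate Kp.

Kp = 0.428 atm^-2

Let X = conversion of N (basis 0.992 mol N); extent of reaction ξ = 0.992X.
At extent ξ: n_N = 0.992 − 0.992X; n_R = 4.14 − 1.98X; n_M = 0.992X.
Total moles n_T = 5.13 − 1.98X.
At X = 0.159: n_N = 0.834, n_R = 3.82, n_M = 0.158, n_T = 4.82.
p_i = (n_i/n_T)·P. Kp = p_M / (p_N p_R^2) = 0.428 atm^-2.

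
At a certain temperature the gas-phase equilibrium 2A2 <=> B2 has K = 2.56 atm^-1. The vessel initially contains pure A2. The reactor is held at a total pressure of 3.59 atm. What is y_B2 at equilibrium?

y_B2 = 0.720

Take 1 mol A2 as basis and let X be its fractional conversion, so ξ = 0.5X.
Mole table: n_A2 = 1 − X; n_B2 = 0.5X.
n_T = Σnᵢ = 1 − 0.5X.
y_i = n_i/n_T, p_i = y_i·P. K = p_B2 / (p_A2^2).
Setting this equal to 2.56 atm^-1 and taking the physical root (0 < X < 1) gives X = 0.837.
Then n_B2 = 0.419, n_T = 0.581, so y_B2 = 0.720.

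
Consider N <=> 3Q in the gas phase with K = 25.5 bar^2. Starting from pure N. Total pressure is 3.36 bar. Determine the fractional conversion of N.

X = 0.550

Let X = conversion of N (basis 1 mol N); extent of reaction ξ = X.
Species balance: n_N = 1 − X; n_Q = 3X.
Total moles n_T = 1 + 2X.
Mole fractions y_i = n_i/n_T; K = p_Q^3 / (p_N) with p_i = y_i·P.
Equating to 25.5 bar^2 and solving on 0 < X < 1: X = 0.550.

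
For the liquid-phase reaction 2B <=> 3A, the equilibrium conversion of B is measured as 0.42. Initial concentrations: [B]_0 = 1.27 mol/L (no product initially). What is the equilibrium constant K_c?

K_c = 0.944 mol/L

Let X = conversion of B.
Concentrations: [B] = 1.27 − 1.27X; [A] = 1.91X.
At X = 0.42: [B] = 0.737, [A] = 0.8.
K_c = [A]^3 / ([B]^2) = 0.944 mol/L.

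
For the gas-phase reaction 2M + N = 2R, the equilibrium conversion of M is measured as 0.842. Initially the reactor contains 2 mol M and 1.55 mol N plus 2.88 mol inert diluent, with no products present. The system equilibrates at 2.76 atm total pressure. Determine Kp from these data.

Kp = 81.2 atm^-1

Take 2 mol M as basis and let X be its fractional conversion, so ξ = X.
Moles: n_M = 2 − 2X; n_N = 1.55 − X; n_R = 2X; n_I = 2.88 (inert).
Total moles n_T = 6.43 − X.
At X = 0.842: n_M = 0.316, n_N = 0.708, n_R = 1.68, n_T = 5.59.
p_i = (n_i/n_T)·P. Kp = p_R^2 / (p_M^2 p_N) = 81.2 atm^-1.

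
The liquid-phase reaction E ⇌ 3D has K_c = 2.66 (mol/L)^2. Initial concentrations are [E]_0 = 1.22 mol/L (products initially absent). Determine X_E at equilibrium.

X = 0.350

Let X = conversion of E; extent ξ = 1.22·X mol/L.
Concentrations: [E] = 1.22 − 1.22X; [D] = 3.66X.
K_c = [D]^3 / ([E]).
Setting equal to 2.66 and solving for X on (0,1) gives X = 0.350.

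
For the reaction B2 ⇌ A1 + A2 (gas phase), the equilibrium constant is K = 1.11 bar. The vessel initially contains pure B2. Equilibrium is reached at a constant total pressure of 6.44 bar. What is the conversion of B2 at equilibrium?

X = 0.383

Let X = conversion of B2 (basis 1 mol B2); extent of reaction ξ = X.
Species balance: n_B2 = 1 − X; n_A1 = X; n_A2 = X.
Summing: n_T = 1 + X.
Mole fractions y_i = n_i/n_T; K = p_A1 p_A2 / (p_B2) with p_i = y_i·P.
Equating to 1.11 bar and solving on 0 < X < 1: X = 0.383.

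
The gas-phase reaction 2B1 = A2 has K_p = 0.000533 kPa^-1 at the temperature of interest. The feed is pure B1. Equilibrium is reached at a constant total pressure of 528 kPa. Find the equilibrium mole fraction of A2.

y_A2 = 0.186

Let X = conversion of B1 (basis 1 mol B1); extent of reaction ξ = 0.5X.
Mole table: n_B1 = 1 − X; n_A2 = 0.5X.
Total moles n_T = 1 − 0.5X.
Mole fractions y_i = n_i/n_T; K_p = p_A2 / (p_B1^2) with p_i = y_i·P.
Equating to 0.000533 kPa^-1 and solving on 0 < X < 1: X = 0.314.
Then n_A2 = 0.157, n_T = 0.843, so y_A2 = 0.186.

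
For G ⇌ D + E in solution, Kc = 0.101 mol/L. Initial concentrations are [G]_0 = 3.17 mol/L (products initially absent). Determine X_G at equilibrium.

X = 0.163

Let X = conversion of G; extent ξ = 3.17·X mol/L.
Concentrations: [G] = 3.17 − 3.17X; [D] = 3.17X; [E] = 3.17X.
Kc = [D] [E] / ([G]).
This equals 0.101 at X = 0.163 (the root in 0 < X < 1).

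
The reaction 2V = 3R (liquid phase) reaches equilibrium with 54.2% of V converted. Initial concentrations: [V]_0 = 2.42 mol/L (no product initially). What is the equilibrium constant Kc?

Kc = 6.2 mol/L

Let X = conversion of V.
Concentrations: [V] = 2.42 − 2.42X; [R] = 3.63X.
At X = 0.542: [V] = 1.11, [R] = 1.97.
Kc = [R]^3 / ([V]^2) = 6.2 mol/L.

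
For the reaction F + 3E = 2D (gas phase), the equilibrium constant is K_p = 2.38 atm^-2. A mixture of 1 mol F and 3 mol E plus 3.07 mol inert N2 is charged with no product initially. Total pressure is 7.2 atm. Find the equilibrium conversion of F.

X = 0.641

Take 1 mol F as basis and let X be its fractional conversion, so ξ = X.
At extent ξ: n_F = 1 − X; n_E = 3 − 3X; n_D = 2X; n_I = 3.07 (inert).
n_T = Σnᵢ = 7.07 − 2X.
With p_i = (n_i/n_T)P, K_p = p_D^2 / (p_F p_E^3).
Equating to 2.38 atm^-2 and solving on 0 < X < 1: X = 0.641.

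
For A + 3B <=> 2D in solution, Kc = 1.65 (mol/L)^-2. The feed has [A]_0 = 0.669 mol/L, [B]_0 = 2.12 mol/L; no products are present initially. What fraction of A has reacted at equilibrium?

X = 0.547

Let X = conversion of A; extent ξ = 0.669·X mol/L.
Concentrations: [A] = 0.669 − 0.669X; [B] = 2.12 − 2.01X; [D] = 1.34X.
Kc = [D]^2 / ([A] [B]^3).
This equals 1.65 at X = 0.547 (the root in 0 < X < 1).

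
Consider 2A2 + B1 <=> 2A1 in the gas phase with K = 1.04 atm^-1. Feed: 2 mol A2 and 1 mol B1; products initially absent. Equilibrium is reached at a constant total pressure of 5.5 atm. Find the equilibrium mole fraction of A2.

Take 2 mol A2 as basis and let X be its fractional conversion, so ξ = X.
Species balance: n_A2 = 2 − 2X; n_B1 = 1 − X; n_A1 = 2X.
Summing: n_T = 3 − X.
With p_i = (n_i/n_T)P, K = p_A1^2 / (p_A2^2 p_B1).
Equating to 1.04 atm^-1 and solving on 0 < X < 1: X = 0.514.
Then n_A2 = 0.972, n_T = 2.49, so y_A2 = 0.391.

y_A2 = 0.391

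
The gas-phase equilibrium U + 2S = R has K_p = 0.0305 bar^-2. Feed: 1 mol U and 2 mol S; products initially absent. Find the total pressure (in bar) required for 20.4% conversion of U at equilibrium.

P = 4.72 bar

Basis: 1 mol U initially; let X = conversion of U. Extent ξ = X.
At extent ξ: n_U = 1 − X; n_S = 2 − 2X; n_R = X.
Summing: n_T = 3 − 2X.
K_p = p_R / (p_U p_S^2) with p_i = (n_i/n_T)·P.
At X = 0.204: the mole-fraction product g(X) = Π y_i^ν_i = 0.6794. Since K_p = g(X)·P^{-2}, P = (g/K_p)^(1/2) = (0.6794/0.0305)^(1/2) = 4.72 bar.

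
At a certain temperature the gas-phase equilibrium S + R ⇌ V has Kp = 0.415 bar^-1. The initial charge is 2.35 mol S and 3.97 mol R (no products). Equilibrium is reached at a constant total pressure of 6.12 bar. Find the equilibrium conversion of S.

Basis: 2.35 mol S initially; let X = conversion of S. Extent ξ = 2.35X.
Species balance: n_S = 2.35 − 2.35X; n_R = 3.97 − 2.35X; n_V = 2.35X.
Summing: n_T = 6.32 − 2.35X.
y_i = n_i/n_T, p_i = y_i·P. Kp = p_V / (p_S p_R).
Equating to 0.415 bar^-1 and solving on 0 < X < 1: X = 0.573.

X = 0.573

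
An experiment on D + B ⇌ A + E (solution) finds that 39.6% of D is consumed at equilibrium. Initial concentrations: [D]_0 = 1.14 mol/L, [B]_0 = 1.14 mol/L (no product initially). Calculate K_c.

Let X = conversion of D.
Concentrations: [D] = 1.14 − 1.14X; [B] = 1.14 − 1.14X; [A] = 1.14X; [E] = 1.14X.
At X = 0.396: [D] = 0.689, [B] = 0.689, [A] = 0.451, [E] = 0.451.
K_c = [A] [E] / ([D] [B]) = 0.43.

K_c = 0.43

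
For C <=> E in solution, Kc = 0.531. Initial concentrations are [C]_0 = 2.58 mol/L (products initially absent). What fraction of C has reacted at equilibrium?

Let X = conversion of C; extent ξ = 2.58·X mol/L.
Concentrations: [C] = 2.58 − 2.58X; [E] = 2.58X.
Kc = [E] / ([C]).
Setting equal to 0.531 and solving for X on (0,1) gives X = 0.347.

X = 0.347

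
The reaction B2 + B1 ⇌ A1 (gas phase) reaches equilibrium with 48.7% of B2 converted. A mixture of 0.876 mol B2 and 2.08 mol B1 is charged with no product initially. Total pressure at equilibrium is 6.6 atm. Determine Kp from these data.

Let X = conversion of B2 (basis 0.876 mol B2); extent of reaction ξ = 0.876X.
Mole table: n_B2 = 0.876 − 0.876X; n_B1 = 2.08 − 0.876X; n_A1 = 0.876X.
Total moles n_T = 2.96 − 0.876X.
At X = 0.487: n_B2 = 0.449, n_B1 = 1.65, n_A1 = 0.427, n_T = 2.53.
p_i = (n_i/n_T)·P. Kp = p_A1 / (p_B2 p_B1) = 0.22 atm^-1.

Kp = 0.22 atm^-1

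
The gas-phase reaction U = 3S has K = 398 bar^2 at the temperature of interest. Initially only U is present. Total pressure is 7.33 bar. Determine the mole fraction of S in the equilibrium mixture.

y_S = 0.901

Basis: 1 mol U initially; let X = conversion of U. Extent ξ = X.
Mole table: n_U = 1 − X; n_S = 3X.
Total moles n_T = 1 + 2X.
Mole fractions y_i = n_i/n_T; K = p_S^3 / (p_U) with p_i = y_i·P.
Substituting and setting equal to 398 bar^2 gives a polynomial in X; the root in (0,1) is X = 0.752.
Then n_S = 2.26, n_T = 2.5, so y_S = 0.901.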